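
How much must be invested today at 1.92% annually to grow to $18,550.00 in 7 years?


Formula: PV = FV / (1 + r)^n
Substituting: PV = $18,550.00 / (1 + 0.0192)^7
Discount factor: (1.0192)^7 = 1.142394
PV = $18,550.00 / 1.142394 = $16,237.83

$16,237.83


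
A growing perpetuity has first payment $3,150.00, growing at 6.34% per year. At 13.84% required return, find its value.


Formula: PV = C / (r - g)
Spread: r - g = 0.1384 - 0.0634 = 0.075
Substituting: PV = $3,150.00 / 0.075
PV = $42,000.00

$42,000.00


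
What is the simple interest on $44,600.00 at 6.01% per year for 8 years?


Formula: I = P * r * t
Substituting: I = $44,600.00 * 0.0601 * 8
Step: I = $44,600.00 * 0.4808
I = $21,443.68

$21,443.68


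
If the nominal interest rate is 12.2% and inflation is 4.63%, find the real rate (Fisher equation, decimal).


Formula: (1 + r_real) = (1 + r_nom) / (1 + inflation)
Substituting: (1 + r_real) = 1.122 / 1.0463
(1 + r_real) = 1.07235
r_real = 1.07235 - 1 = 0.07235

0.07235


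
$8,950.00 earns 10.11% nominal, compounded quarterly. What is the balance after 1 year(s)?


Formula: FV = P * (1 + r/m)^(m*t)
Period rate: r/m = 0.1011 / 4 = 0.025275
Total periods: m*t = 4 * 1 = 4
Growth factor: (1 + 0.025275)^4 = 1.104998
FV = $8,950.00 * 1.104998 = $9,889.73

$9,889.73


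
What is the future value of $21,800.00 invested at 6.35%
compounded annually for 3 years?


Formula: FV = P * (1 + r)^n
Substituting: FV = $21,800.00 * (1 + 0.0635)^3
Growth factor: (1.0635)^3 = 1.202853
FV = $21,800.00 * 1.202853 = $26,222.19

$26,222.19


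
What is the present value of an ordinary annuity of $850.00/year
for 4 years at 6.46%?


Formula: PV = PMT * (1 - (1+r)^(-n)) / r
Discount factor: (1 + 0.0646)^(-4) = 0.778492
Bracket: 1 - 0.778492 = 0.221508
PV = $850.00 * 0.221508 / 0.0646 = $2,914.58

$2,914.58


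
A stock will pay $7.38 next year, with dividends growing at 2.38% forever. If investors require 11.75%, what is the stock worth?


Formula: P = D1 / (r - g)
Spread: r - g = 0.1175 - 0.0238 = 0.0937
Substituting: P = $7.38 / 0.0937
P = $78.76

$78.76


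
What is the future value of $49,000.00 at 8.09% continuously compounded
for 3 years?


Formula: FV = P * e^(r*t)
Exponent: r*t = 0.0809 * 3 = 0.2427
e^(0.2427) = 1.274686
FV = $49,000.00 * 1.274686 = $62,459.62

$62,459.62


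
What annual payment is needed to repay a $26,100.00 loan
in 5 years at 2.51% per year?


Formula: PMT = PV * r / (1 - (1+r)^(-n))
Denominator: 1 - (1 + 0.0251)^(-5) = 0.116577
Numerator: $26,100.00 * 0.0251 = 655.11
PMT = 655.11 / 0.116577 = $5,619.56

$5,619.56


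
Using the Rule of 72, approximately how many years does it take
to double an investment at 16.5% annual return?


Formula: Years ≈ 72 / r
Substituting: Years ≈ 72 / 16.5
Years ≈ 4.4

4.4 years


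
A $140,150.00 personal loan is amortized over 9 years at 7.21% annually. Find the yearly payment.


Formula: PMT = PV * r / (1 - (1+r)^(-n))
Denominator: 1 - (1 + 0.0721)^(-9) = 0.46558
Numerator: $140,150.00 * 0.0721 = 10104.815
PMT = 10104.815 / 0.46558 = $21,703.69

$21,703.69


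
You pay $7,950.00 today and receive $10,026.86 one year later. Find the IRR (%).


Formula: IRR = C1/C0 - 1
Substituting: IRR = $10,026.86 / $7,950.00 - 1
Ratio: 1.26124 - 1 = 0.26124
IRR = 26.124%

26.124%


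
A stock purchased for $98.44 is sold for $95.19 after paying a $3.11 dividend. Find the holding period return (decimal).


Formula: HPR = (P1 - P0 + D) / P0
Gain: $95.19 - $98.44 + $3.11 = -$0.14
HPR = -$0.14 / $98.44 = -0.0014

-0.0014


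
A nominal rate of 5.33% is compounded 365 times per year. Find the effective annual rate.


Formula: EAR = (1 + r/m)^m - 1
Period rate: r/m = 0.0533 / 365 = 0.000146
Compounding: (1 + 0.000146)^365 = 1.054742
EAR = 1.054742 - 1 = 0.054742

0.054742


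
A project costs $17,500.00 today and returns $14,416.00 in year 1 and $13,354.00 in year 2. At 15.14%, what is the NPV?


Formula: NPV = C0 + C1/(1+r) + C2/(1+r)^2
Discount C1: $14,416.00 / (1 + 0.1514) = $12,520.41
Discount C2: $13,354.00 / (1 + 0.1514)^2 = $10,073.00
NPV = -$17,500.00 + $12,520.41 + $10,073.00 = $5,093.41

$5,093.41


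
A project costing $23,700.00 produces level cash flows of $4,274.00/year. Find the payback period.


Formula: Payback = investment / annual cash flow
Substituting: Payback = $23,700.00 / $4,274.00
Payback = 5.5452 years

5.5452 years


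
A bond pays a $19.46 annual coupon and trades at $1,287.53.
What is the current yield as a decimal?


Formula: Current yield = annual coupon / price
Substituting: CY = $19.46 / $1,287.53
CY = 0.015114

0.015114


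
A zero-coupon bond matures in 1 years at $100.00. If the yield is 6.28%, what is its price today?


Formula: Price = FV / (1 + r)^n
Substituting: Price = $100.00 / (1 + 0.0628)^1
Discount factor: (1.0628)^1 = 1.0628
Price = $100.00 / 1.0628 = $94.09

$94.09


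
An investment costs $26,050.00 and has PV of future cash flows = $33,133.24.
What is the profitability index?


Formula: PI = PV(cash flows) / initial investment
Substituting: PI = $33,133.24 / $26,050.00
PI = 1.2719

1.2719


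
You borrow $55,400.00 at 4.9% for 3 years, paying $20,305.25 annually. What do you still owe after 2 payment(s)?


Formula: Balance = PV*(1+r)^k - PMT*((1+r)^k - 1)/r
Growth: (1 + 0.049)^2 = 1.100401
Accumulated factor: ((1+r)^k - 1)/r = 2.049
Balance = $55,400.00 * 1.100401 - $20,305.25 * 2.049
Balance = $19,356.76

$19,356.76


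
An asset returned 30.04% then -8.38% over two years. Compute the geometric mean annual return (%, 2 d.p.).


Formula: Geometric mean = ((1+r1)*(1+r2))^(1/2) - 1
Product: (1 + 0.3004) * (1 + -0.0838) = 1.3004 * 0.9162 = 1.191426
Square root: 1.191426^0.5 = 1.091525
Geometric mean = 1.091525 - 1 = 0.091525
As percentage: 9.15%

9.15%


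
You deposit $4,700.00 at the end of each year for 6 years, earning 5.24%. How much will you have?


Formula: FV = PMT * ((1+r)^n - 1) / r
Growth factor: (1 + 0.0524)^6 = 1.358579
Numerator: 1.358579 - 1 = 0.358579
FV = $4,700.00 * 0.358579 / 0.0524 = $32,162.66

$32,162.66


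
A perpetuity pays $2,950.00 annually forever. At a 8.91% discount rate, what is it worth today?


Formula: PV = C / r
Substituting: PV = $2,950.00 / 0.0891
PV = $33,108.87

$33,108.87


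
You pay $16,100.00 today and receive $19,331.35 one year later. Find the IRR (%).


Formula: IRR = C1/C0 - 1
Substituting: IRR = $19,331.35 / $16,100.00 - 1
Ratio: 1.200705 - 1 = 0.200705
IRR = 20.0705%

20.0705%


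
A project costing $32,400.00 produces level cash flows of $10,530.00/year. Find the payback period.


Formula: Payback = investment / annual cash flow
Substituting: Payback = $32,400.00 / $10,530.00
Payback = 3.0769 years

3.0769 years


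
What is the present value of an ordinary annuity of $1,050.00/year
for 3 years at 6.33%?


Formula: PV = PMT * (1 - (1+r)^(-n)) / r
Discount factor: (1 + 0.0633)^(-3) = 0.831826
Bracket: 1 - 0.831826 = 0.168174
PV = $1,050.00 * 0.168174 / 0.0633 = $2,789.61

$2,789.61


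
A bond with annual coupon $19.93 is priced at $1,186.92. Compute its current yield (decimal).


Formula: Current yield = annual coupon / price
Substituting: CY = $19.93 / $1,186.92
CY = 0.016791

0.016791


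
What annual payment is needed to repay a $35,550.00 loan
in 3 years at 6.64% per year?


Formula: PMT = PV * r / (1 - (1+r)^(-n))
Denominator: 1 - (1 + 0.0664)^(-3) = 0.175407
Numerator: $35,550.00 * 0.0664 = 2360.52
PMT = 2360.52 / 0.175407 = $13,457.38

$13,457.38


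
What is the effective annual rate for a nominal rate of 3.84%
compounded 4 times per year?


Formula: EAR = (1 + r/m)^m - 1
Period rate: r/m = 0.0384 / 4 = 0.0096
Compounding: (1 + 0.0096)^4 = 1.038957
EAR = 1.038957 - 1 = 0.038957

0.038957


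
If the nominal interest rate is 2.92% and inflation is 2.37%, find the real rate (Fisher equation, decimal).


Formula: (1 + r_real) = (1 + r_nom) / (1 + inflation)
Substituting: (1 + r_real) = 1.0292 / 1.0237
(1 + r_real) = 1.005373
r_real = 1.005373 - 1 = 0.005373

0.005373


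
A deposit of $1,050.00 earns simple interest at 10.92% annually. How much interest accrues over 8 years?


Formula: I = P * r * t
Substituting: I = $1,050.00 * 0.1092 * 8
Step: I = $1,050.00 * 0.8736
I = $917.28

$917.28


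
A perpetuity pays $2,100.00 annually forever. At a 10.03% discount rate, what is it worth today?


Formula: PV = C / r
Substituting: PV = $2,100.00 / 0.1003
PV = $20,937.19

$20,937.19


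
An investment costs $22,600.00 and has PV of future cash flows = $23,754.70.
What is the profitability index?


Formula: PI = PV(cash flows) / initial investment
Substituting: PI = $23,754.70 / $22,600.00
PI = 1.0511

1.0511


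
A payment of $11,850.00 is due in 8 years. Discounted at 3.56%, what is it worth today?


Formula: PV = FV / (1 + r)^n
Substituting: PV = $11,850.00 / (1 + 0.0356)^8
Discount factor: (1.0356)^8 = 1.322928
PV = $11,850.00 / 1.322928 = $8,957.40

$8,957.40


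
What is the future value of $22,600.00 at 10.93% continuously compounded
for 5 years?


Formula: FV = P * e^(r*t)
Exponent: r*t = 0.1093 * 5 = 0.5465
e^(0.5465) = 1.727197
FV = $22,600.00 * 1.727197 = $39,034.66

$39,034.66


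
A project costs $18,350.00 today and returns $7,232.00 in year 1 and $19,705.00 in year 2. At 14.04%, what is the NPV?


Formula: NPV = C0 + C1/(1+r) + C2/(1+r)^2
Discount C1: $7,232.00 / (1 + 0.1404) = $6,341.63
Discount C2: $19,705.00 / (1 + 0.1404)^2 = $15,151.72
NPV = -$18,350.00 + $6,341.63 + $15,151.72 = $3,143.36

$3,143.36


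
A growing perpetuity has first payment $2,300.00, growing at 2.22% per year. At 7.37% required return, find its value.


Formula: PV = C / (r - g)
Spread: r - g = 0.0737 - 0.0222 = 0.0515
Substituting: PV = $2,300.00 / 0.0515
PV = $44,660.19

$44,660.19


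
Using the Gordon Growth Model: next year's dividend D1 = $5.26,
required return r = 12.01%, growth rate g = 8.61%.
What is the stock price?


Formula: P = D1 / (r - g)
Spread: r - g = 0.1201 - 0.0861 = 0.034
Substituting: P = $5.26 / 0.034
P = $154.71

$154.71


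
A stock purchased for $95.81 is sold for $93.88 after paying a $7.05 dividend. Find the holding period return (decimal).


Formula: HPR = (P1 - P0 + D) / P0
Gain: $93.88 - $95.81 + $7.05 = $5.12
HPR = $5.12 / $95.81 = 0.0534

0.0534


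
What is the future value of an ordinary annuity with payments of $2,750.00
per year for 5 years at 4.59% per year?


Formula: FV = PMT * ((1+r)^n - 1) / r
Growth factor: (1 + 0.0459)^5 = 1.251558
Numerator: 1.251558 - 1 = 0.251558
FV = $2,750.00 * 0.251558 / 0.0459 = $15,071.53

$15,071.53


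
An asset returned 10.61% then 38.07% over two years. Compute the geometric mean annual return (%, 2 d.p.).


Formula: Geometric mean = ((1+r1)*(1+r2))^(1/2) - 1
Product: (1 + 0.1061) * (1 + 0.3807) = 1.1061 * 1.3807 = 1.527192
Square root: 1.527192^0.5 = 1.235796
Geometric mean = 1.235796 - 1 = 0.235796
As percentage: 23.58%

23.58%


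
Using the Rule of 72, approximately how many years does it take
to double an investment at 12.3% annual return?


Formula: Years ≈ 72 / r
Substituting: Years ≈ 72 / 12.3
Years ≈ 5.9

5.9 years


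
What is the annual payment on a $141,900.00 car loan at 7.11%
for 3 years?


Formula: PMT = PV * r / (1 - (1+r)^(-n))
Denominator: 1 - (1 + 0.0711)^(-3) = 0.186215
Numerator: $141,900.00 * 0.0711 = 10089.09
PMT = 10089.09 / 0.186215 = $54,179.93

$54,179.93


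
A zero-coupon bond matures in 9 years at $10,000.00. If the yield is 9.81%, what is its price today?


Formula: Price = FV / (1 + r)^n
Substituting: Price = $10,000.00 / (1 + 0.0981)^9
Discount factor: (1.0981)^9 = 2.321545
Price = $10,000.00 / 2.321545 = $4,307.48

$4,307.48


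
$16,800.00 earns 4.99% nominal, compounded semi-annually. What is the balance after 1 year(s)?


Formula: FV = P * (1 + r/m)^(m*t)
Period rate: r/m = 0.0499 / 2 = 0.02495
Total periods: m*t = 2 * 1 = 2
Growth factor: (1 + 0.02495)^2 = 1.050523
FV = $16,800.00 * 1.050523 = $17,648.78

$17,648.78


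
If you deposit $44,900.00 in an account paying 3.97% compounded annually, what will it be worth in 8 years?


Formula: FV = P * (1 + r)^n
Substituting: FV = $44,900.00 * (1 + 0.0397)^8
Growth factor: (1.0397)^8 = 1.365414
FV = $44,900.00 * 1.365414 = $61,307.09

$61,307.09


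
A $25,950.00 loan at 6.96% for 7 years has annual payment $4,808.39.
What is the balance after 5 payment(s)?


Formula: Balance = PV*(1+r)^k - PMT*((1+r)^k - 1)/r
Growth: (1 + 0.0696)^5 = 1.399932
Accumulated factor: ((1+r)^k - 1)/r = 5.746151
Balance = $25,950.00 * 1.399932 - $4,808.39 * 5.746151
Balance = $8,698.50

$8,698.50


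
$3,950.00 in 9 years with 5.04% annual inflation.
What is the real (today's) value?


Formula: Real value = nominal / (1 + inflation)^years
Price level: (1 + 0.0504)^9 = 1.556655
Real value = $3,950.00 / 1.556655 = $2,537.49

$2,537.49


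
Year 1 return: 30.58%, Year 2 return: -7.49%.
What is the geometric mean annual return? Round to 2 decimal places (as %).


Formula: Geometric mean = ((1+r1)*(1+r2))^(1/2) - 1
Product: (1 + 0.3058) * (1 + -0.0749) = 1.3058 * 0.9251 = 1.207996
Square root: 1.207996^0.5 = 1.099089
Geometric mean = 1.099089 - 1 = 0.099089
As percentage: 9.91%

9.91%


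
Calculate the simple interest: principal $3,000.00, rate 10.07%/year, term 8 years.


Formula: I = P * r * t
Substituting: I = $3,000.00 * 0.1007 * 8
Step: I = $3,000.00 * 0.8056
I = $2,416.80

$2,416.80


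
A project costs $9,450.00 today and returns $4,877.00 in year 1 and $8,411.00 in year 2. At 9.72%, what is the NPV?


Formula: NPV = C0 + C1/(1+r) + C2/(1+r)^2
Discount C1: $4,877.00 / (1 + 0.0972) = $4,444.95
Discount C2: $8,411.00 / (1 + 0.0972)^2 = $6,986.76
NPV = -$9,450.00 + $4,444.95 + $6,986.76 = $1,981.71

$1,981.71


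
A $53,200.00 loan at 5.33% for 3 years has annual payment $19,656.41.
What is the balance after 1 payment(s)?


Formula: Balance = PV*(1+r)^k - PMT*((1+r)^k - 1)/r
Growth: (1 + 0.0533)^1 = 1.0533
Accumulated factor: ((1+r)^k - 1)/r = 1.0
Balance = $53,200.00 * 1.0533 - $19,656.41 * 1.0
Balance = $36,379.15

$36,379.15


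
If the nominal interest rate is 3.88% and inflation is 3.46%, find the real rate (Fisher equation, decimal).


Formula: (1 + r_real) = (1 + r_nom) / (1 + inflation)
Substituting: (1 + r_real) = 1.0388 / 1.0346
(1 + r_real) = 1.00406
r_real = 1.00406 - 1 = 0.00406

0.00406


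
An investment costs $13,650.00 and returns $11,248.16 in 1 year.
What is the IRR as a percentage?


Formula: IRR = C1/C0 - 1
Substituting: IRR = $11,248.16 / $13,650.00 - 1
Ratio: 0.824041 - 1 = -0.175959
IRR = -17.5959%

-17.5959%


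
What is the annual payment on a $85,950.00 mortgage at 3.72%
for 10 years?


Formula: PMT = PV * r / (1 - (1+r)^(-n))
Denominator: 1 - (1 + 0.0372)^(-10) = 0.305975
Numerator: $85,950.00 * 0.0372 = 3197.34
PMT = 3197.34 / 0.305975 = $10,449.67

$10,449.67


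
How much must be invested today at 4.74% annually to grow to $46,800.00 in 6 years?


Formula: PV = FV / (1 + r)^n
Substituting: PV = $46,800.00 / (1 + 0.0474)^6
Discount factor: (1.0474)^6 = 1.320308
PV = $46,800.00 / 1.320308 = $35,446.26

$35,446.26


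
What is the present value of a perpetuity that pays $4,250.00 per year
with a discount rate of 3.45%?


Formula: PV = C / r
Substituting: PV = $4,250.00 / 0.0345
PV = $123,188.41

$123,188.41


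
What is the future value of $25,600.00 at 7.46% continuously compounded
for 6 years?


Formula: FV = P * e^(r*t)
Exponent: r*t = 0.0746 * 6 = 0.4476
e^(0.4476) = 1.564553
FV = $25,600.00 * 1.564553 = $40,052.55

$40,052.55


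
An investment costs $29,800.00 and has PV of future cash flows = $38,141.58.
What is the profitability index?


Formula: PI = PV(cash flows) / initial investment
Substituting: PI = $38,141.58 / $29,800.00
PI = 1.2799

1.2799


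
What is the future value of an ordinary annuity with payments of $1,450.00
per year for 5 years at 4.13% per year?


Formula: FV = PMT * ((1+r)^n - 1) / r
Growth factor: (1 + 0.0413)^5 = 1.224276
Numerator: 1.224276 - 1 = 0.224276
FV = $1,450.00 * 0.224276 / 0.0413 = $7,874.10

$7,874.10


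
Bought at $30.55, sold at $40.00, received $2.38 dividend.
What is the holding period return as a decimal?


Formula: HPR = (P1 - P0 + D) / P0
Gain: $40.00 - $30.55 + $2.38 = $11.83
HPR = $11.83 / $30.55 = 0.3872

0.3872


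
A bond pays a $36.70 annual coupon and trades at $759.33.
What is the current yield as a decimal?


Formula: Current yield = annual coupon / price
Substituting: CY = $36.70 / $759.33
CY = 0.048332

0.048332


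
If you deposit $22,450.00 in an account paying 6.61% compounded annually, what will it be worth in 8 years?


Formula: FV = P * (1 + r)^n
Substituting: FV = $22,450.00 * (1 + 0.0661)^8
Growth factor: (1.0661)^8 = 1.66872
FV = $22,450.00 * 1.66872 = $37,462.77

$37,462.77


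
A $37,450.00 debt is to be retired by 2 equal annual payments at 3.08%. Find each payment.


Formula: PMT = PV * r / (1 - (1+r)^(-n))
Denominator: 1 - (1 + 0.0308)^(-2) = 0.058867
Numerator: $37,450.00 * 0.0308 = 1153.46
PMT = 1153.46 / 0.058867 = $19,594.47

$19,594.47


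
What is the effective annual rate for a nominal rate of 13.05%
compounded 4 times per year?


Formula: EAR = (1 + r/m)^m - 1
Period rate: r/m = 0.1305 / 4 = 0.032625
Compounding: (1 + 0.032625)^4 = 1.137026
EAR = 1.137026 - 1 = 0.137026

0.137026


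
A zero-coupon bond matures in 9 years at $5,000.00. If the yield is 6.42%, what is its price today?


Formula: Price = FV / (1 + r)^n
Substituting: Price = $5,000.00 / (1 + 0.0642)^9
Discount factor: (1.0642)^9 = 1.75069
Price = $5,000.00 / 1.75069 = $2,856.02

$2,856.02


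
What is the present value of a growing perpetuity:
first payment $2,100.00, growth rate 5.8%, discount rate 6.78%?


Formula: PV = C / (r - g)
Spread: r - g = 0.0678 - 0.058 = 0.0098
Substituting: PV = $2,100.00 / 0.0098
PV = $214,285.71

$214,285.71


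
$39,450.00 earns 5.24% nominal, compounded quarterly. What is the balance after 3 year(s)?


Formula: FV = P * (1 + r/m)^(m*t)
Period rate: r/m = 0.0524 / 4 = 0.0131
Total periods: m*t = 4 * 3 = 12
Growth factor: (1 + 0.0131)^12 = 1.169036
FV = $39,450.00 * 1.169036 = $46,118.46

$46,118.46


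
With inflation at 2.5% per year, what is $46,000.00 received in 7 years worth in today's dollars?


Formula: Real value = nominal / (1 + inflation)^years
Price level: (1 + 0.025)^7 = 1.188686
Real value = $46,000.00 / 1.188686 = $38,698.20

$38,698.20


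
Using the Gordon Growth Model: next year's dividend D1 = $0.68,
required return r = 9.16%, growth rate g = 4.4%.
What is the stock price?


Formula: P = D1 / (r - g)
Spread: r - g = 0.0916 - 0.044 = 0.0476
Substituting: P = $0.68 / 0.0476
P = $14.29

$14.29


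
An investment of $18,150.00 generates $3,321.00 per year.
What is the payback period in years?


Formula: Payback = investment / annual cash flow
Substituting: Payback = $18,150.00 / $3,321.00
Payback = 5.4652 years

5.4652 years


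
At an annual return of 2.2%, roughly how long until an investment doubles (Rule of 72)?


Formula: Years ≈ 72 / r
Substituting: Years ≈ 72 / 2.2
Years ≈ 32.7

32.7 years


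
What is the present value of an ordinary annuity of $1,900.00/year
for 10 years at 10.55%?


Formula: PV = PMT * (1 - (1+r)^(-n)) / r
Discount factor: (1 + 0.1055)^(-10) = 0.366786
Bracket: 1 - 0.366786 = 0.633214
PV = $1,900.00 * 0.633214 / 0.1055 = $11,403.86

$11,403.86


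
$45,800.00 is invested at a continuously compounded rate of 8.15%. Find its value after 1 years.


Formula: FV = P * e^(r*t)
Exponent: r*t = 0.0815 * 1 = 0.0815
e^(0.0815) = 1.084913
FV = $45,800.00 * 1.084913 = $49,689.03

$49,689.03


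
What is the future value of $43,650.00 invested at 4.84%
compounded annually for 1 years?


Formula: FV = P * (1 + r)^n
Substituting: FV = $43,650.00 * (1 + 0.0484)^1
Growth factor: (1.0484)^1 = 1.0484
FV = $43,650.00 * 1.0484 = $45,762.66

$45,762.66


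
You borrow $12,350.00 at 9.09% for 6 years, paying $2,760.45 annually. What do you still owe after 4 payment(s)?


Formula: Balance = PV*(1+r)^k - PMT*((1+r)^k - 1)/r
Growth: (1 + 0.0909)^4 = 1.416249
Accumulated factor: ((1+r)^k - 1)/r = 4.579202
Balance = $12,350.00 * 1.416249 - $2,760.45 * 4.579202
Balance = $4,850.02

$4,850.02


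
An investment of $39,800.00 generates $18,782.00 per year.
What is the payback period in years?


Formula: Payback = investment / annual cash flow
Substituting: Payback = $39,800.00 / $18,782.00
Payback = 2.1191 years

2.1191 years


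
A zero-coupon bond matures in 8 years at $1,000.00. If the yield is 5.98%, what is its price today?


Formula: Price = FV / (1 + r)^n
Substituting: Price = $1,000.00 / (1 + 0.0598)^8
Discount factor: (1.0598)^8 = 1.591444
Price = $1,000.00 / 1.591444 = $628.36

$628.36


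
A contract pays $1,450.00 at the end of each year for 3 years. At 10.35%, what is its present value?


Formula: PV = PMT * (1 - (1+r)^(-n)) / r
Discount factor: (1 + 0.1035)^(-3) = 0.744189
Bracket: 1 - 0.744189 = 0.255811
PV = $1,450.00 * 0.255811 / 0.1035 = $3,583.83

$3,583.83


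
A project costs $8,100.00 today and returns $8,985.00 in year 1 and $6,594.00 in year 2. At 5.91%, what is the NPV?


Formula: NPV = C0 + C1/(1+r) + C2/(1+r)^2
Discount C1: $8,985.00 / (1 + 0.0591) = $8,483.62
Discount C2: $6,594.00 / (1 + 0.0591)^2 = $5,878.61
NPV = -$8,100.00 + $8,483.62 + $5,878.61 = $6,262.23

$6,262.23


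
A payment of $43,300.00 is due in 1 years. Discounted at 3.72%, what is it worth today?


Formula: PV = FV / (1 + r)^n
Substituting: PV = $43,300.00 / (1 + 0.0372)^1
Discount factor: (1.0372)^1 = 1.0372
PV = $43,300.00 / 1.0372 = $41,747.01

$41,747.01


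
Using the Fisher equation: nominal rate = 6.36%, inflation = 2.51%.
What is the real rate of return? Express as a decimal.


Formula: (1 + r_real) = (1 + r_nom) / (1 + inflation)
Substituting: (1 + r_real) = 1.0636 / 1.0251
(1 + r_real) = 1.037557
r_real = 1.037557 - 1 = 0.037557

0.037557


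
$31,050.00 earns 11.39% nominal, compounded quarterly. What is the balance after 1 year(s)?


Formula: FV = P * (1 + r/m)^(m*t)
Period rate: r/m = 0.1139 / 4 = 0.028475
Total periods: m*t = 4 * 1 = 4
Growth factor: (1 + 0.028475)^4 = 1.118858
FV = $31,050.00 * 1.118858 = $34,740.54

$34,740.54


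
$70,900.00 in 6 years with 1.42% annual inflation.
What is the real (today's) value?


Formula: Real value = nominal / (1 + inflation)^years
Price level: (1 + 0.0142)^6 = 1.088282
Real value = $70,900.00 / 1.088282 = $65,148.53

$65,148.53


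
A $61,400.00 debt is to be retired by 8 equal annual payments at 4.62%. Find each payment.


Formula: PMT = PV * r / (1 - (1+r)^(-n))
Denominator: 1 - (1 + 0.0462)^(-8) = 0.303242
Numerator: $61,400.00 * 0.0462 = 2836.68
PMT = 2836.68 / 0.303242 = $9,354.52

$9,354.52


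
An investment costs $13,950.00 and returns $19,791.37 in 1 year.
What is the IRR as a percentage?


Formula: IRR = C1/C0 - 1
Substituting: IRR = $19,791.37 / $13,950.00 - 1
Ratio: 1.418736 - 1 = 0.418736
IRR = 41.8736%

41.8736%


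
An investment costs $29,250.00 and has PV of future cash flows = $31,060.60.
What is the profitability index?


Formula: PI = PV(cash flows) / initial investment
Substituting: PI = $31,060.60 / $29,250.00
PI = 1.0619

1.0619


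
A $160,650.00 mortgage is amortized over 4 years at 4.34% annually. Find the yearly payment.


Formula: PMT = PV * r / (1 - (1+r)^(-n))
Denominator: 1 - (1 + 0.0434)^(-4) = 0.156283
Numerator: $160,650.00 * 0.0434 = 6972.21
PMT = 6972.21 / 0.156283 = $44,612.65

$44,612.65


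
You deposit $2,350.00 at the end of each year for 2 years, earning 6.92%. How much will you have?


Formula: FV = PMT * ((1+r)^n - 1) / r
Growth factor: (1 + 0.0692)^2 = 1.143189
Numerator: 1.143189 - 1 = 0.143189
FV = $2,350.00 * 0.143189 / 0.0692 = $4,862.62

$4,862.62


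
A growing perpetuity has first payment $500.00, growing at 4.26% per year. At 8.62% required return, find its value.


Formula: PV = C / (r - g)
Spread: r - g = 0.0862 - 0.0426 = 0.0436
Substituting: PV = $500.00 / 0.0436
PV = $11,467.89

$11,467.89


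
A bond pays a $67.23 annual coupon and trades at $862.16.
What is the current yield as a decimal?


Formula: Current yield = annual coupon / price
Substituting: CY = $67.23 / $862.16
CY = 0.077979

0.077979


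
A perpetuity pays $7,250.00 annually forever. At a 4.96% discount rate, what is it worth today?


Formula: PV = C / r
Substituting: PV = $7,250.00 / 0.0496
PV = $146,169.35

$146,169.35


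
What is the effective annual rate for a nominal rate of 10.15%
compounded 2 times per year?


Formula: EAR = (1 + r/m)^m - 1
Period rate: r/m = 0.1015 / 2 = 0.05075
Compounding: (1 + 0.05075)^2 = 1.104076
EAR = 1.104076 - 1 = 0.104076

0.104076


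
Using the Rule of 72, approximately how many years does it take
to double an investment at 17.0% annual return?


Formula: Years ≈ 72 / r
Substituting: Years ≈ 72 / 17.0
Years ≈ 4.2

4.2 years


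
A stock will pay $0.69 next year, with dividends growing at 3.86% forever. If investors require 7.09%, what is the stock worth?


Formula: P = D1 / (r - g)
Spread: r - g = 0.0709 - 0.0386 = 0.0323
Substituting: P = $0.69 / 0.0323
P = $21.36

$21.36


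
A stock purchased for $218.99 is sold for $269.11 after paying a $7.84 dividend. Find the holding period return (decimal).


Formula: HPR = (P1 - P0 + D) / P0
Gain: $269.11 - $218.99 + $7.84 = $57.96
HPR = $57.96 / $218.99 = 0.2647

0.2647


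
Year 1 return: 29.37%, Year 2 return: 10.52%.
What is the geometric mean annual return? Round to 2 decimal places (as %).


Formula: Geometric mean = ((1+r1)*(1+r2))^(1/2) - 1
Product: (1 + 0.2937) * (1 + 0.1052) = 1.2937 * 1.1052 = 1.429797
Square root: 1.429797^0.5 = 1.195741
Geometric mean = 1.195741 - 1 = 0.195741
As percentage: 19.57%

19.57%


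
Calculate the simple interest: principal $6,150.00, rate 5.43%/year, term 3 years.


Formula: I = P * r * t
Substituting: I = $6,150.00 * 0.0543 * 3
Step: I = $6,150.00 * 0.1629
I = $1,001.84

$1,001.84


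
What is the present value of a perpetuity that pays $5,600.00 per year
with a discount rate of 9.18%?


Formula: PV = C / r
Substituting: PV = $5,600.00 / 0.0918
PV = $61,002.18

$61,002.18


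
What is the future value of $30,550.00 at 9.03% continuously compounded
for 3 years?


Formula: FV = P * e^(r*t)
Exponent: r*t = 0.0903 * 3 = 0.2709
e^(0.2709) = 1.311144
FV = $30,550.00 * 1.311144 = $40,055.45

$40,055.45


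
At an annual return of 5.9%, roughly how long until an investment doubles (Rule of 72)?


Formula: Years ≈ 72 / r
Substituting: Years ≈ 72 / 5.9
Years ≈ 12.2

12.2 years


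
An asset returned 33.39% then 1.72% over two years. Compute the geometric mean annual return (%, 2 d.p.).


Formula: Geometric mean = ((1+r1)*(1+r2))^(1/2) - 1
Product: (1 + 0.3339) * (1 + 0.0172) = 1.3339 * 1.0172 = 1.356843
Square root: 1.356843^0.5 = 1.164836
Geometric mean = 1.164836 - 1 = 0.164836
As percentage: 16.48%

16.48%


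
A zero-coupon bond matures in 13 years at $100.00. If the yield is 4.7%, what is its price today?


Formula: Price = FV / (1 + r)^n
Substituting: Price = $100.00 / (1 + 0.047)^13
Discount factor: (1.047)^13 = 1.816799
Price = $100.00 / 1.816799 = $55.04

$55.04


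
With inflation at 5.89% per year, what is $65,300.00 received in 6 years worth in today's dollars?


Formula: Real value = nominal / (1 + inflation)^years
Price level: (1 + 0.0589)^6 = 1.40971
Real value = $65,300.00 / 1.40971 = $46,321.59

$46,321.59


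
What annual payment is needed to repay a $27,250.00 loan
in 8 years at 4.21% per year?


Formula: PMT = PV * r / (1 - (1+r)^(-n))
Denominator: 1 - (1 + 0.0421)^(-8) = 0.281007
Numerator: $27,250.00 * 0.0421 = 1147.225
PMT = 1147.225 / 0.281007 = $4,082.55

$4,082.55


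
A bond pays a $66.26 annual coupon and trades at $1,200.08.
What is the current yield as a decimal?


Formula: Current yield = annual coupon / price
Substituting: CY = $66.26 / $1,200.08
CY = 0.055213

0.055213


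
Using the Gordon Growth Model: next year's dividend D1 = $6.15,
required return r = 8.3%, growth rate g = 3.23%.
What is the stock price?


Formula: P = D1 / (r - g)
Spread: r - g = 0.083 - 0.0323 = 0.0507
Substituting: P = $6.15 / 0.0507
P = $121.30

$121.30


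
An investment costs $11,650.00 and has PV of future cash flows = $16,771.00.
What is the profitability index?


Formula: PI = PV(cash flows) / initial investment
Substituting: PI = $16,771.00 / $11,650.00
PI = 1.4396

1.4396


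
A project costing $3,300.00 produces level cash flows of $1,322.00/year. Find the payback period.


Formula: Payback = investment / annual cash flow
Substituting: Payback = $3,300.00 / $1,322.00
Payback = 2.4962 years

2.4962 years


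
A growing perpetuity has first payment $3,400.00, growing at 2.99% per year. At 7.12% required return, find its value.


Formula: PV = C / (r - g)
Spread: r - g = 0.0712 - 0.0299 = 0.0413
Substituting: PV = $3,400.00 / 0.0413
PV = $82,324.46

$82,324.46


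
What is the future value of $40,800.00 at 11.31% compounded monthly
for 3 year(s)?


Formula: FV = P * (1 + r/m)^(m*t)
Period rate: r/m = 0.1131 / 12 = 0.009425
Total periods: m*t = 12 * 3 = 36
Growth factor: (1 + 0.009425)^36 = 1.401735
FV = $40,800.00 * 1.401735 = $57,190.80

$57,190.80


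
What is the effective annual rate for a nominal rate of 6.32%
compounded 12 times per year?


Formula: EAR = (1 + r/m)^m - 1
Period rate: r/m = 0.0632 / 12 = 0.005267
Compounding: (1 + 0.005267)^12 = 1.065063
EAR = 1.065063 - 1 = 0.065063

0.065063


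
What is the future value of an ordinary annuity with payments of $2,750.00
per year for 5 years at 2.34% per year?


Formula: FV = PMT * ((1+r)^n - 1) / r
Growth factor: (1 + 0.0234)^5 = 1.122605
Numerator: 1.122605 - 1 = 0.122605
FV = $2,750.00 * 0.122605 / 0.0234 = $14,408.73

$14,408.73


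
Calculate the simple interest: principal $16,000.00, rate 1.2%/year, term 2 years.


Formula: I = P * r * t
Substituting: I = $16,000.00 * 0.012 * 2
Step: I = $16,000.00 * 0.024
I = $384.00

$384.00


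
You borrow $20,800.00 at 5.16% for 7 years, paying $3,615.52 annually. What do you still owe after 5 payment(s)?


Formula: Balance = PV*(1+r)^k - PMT*((1+r)^k - 1)/r
Growth: (1 + 0.0516)^5 = 1.286035
Accumulated factor: ((1+r)^k - 1)/r = 5.54332
Balance = $20,800.00 * 1.286035 - $3,615.52 * 5.54332
Balance = $6,707.55

$6,707.55


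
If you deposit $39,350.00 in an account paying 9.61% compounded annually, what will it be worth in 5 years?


Formula: FV = P * (1 + r)^n
Substituting: FV = $39,350.00 * (1 + 0.0961)^5
Growth factor: (1.0961)^5 = 1.582162
FV = $39,350.00 * 1.582162 = $62,258.07

$62,258.07


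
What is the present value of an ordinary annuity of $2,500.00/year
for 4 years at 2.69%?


Formula: PV = PMT * (1 - (1+r)^(-n)) / r
Discount factor: (1 + 0.0269)^(-4) = 0.899264
Bracket: 1 - 0.899264 = 0.100736
PV = $2,500.00 * 0.100736 / 0.0269 = $9,362.05

$9,362.05


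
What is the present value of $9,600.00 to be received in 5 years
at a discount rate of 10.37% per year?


Formula: PV = FV / (1 + r)^n
Substituting: PV = $9,600.00 / (1 + 0.1037)^5
Discount factor: (1.1037)^5 = 1.637779
PV = $9,600.00 / 1.637779 = $5,861.60

$5,861.60


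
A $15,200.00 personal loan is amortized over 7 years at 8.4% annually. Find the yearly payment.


Formula: PMT = PV * r / (1 - (1+r)^(-n))
Denominator: 1 - (1 + 0.084)^(-7) = 0.431415
Numerator: $15,200.00 * 0.084 = 1276.8
PMT = 1276.8 / 0.431415 = $2,959.56

$2,959.56


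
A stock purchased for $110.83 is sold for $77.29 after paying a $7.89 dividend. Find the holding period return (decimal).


Formula: HPR = (P1 - P0 + D) / P0
Gain: $77.29 - $110.83 + $7.89 = -$25.65
HPR = -$25.65 / $110.83 = -0.2314

-0.2314


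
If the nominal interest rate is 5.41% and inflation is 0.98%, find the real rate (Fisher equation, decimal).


Formula: (1 + r_real) = (1 + r_nom) / (1 + inflation)
Substituting: (1 + r_real) = 1.0541 / 1.0098
(1 + r_real) = 1.04387
r_real = 1.04387 - 1 = 0.04387

0.04387


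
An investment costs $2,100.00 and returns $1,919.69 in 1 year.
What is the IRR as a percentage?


Formula: IRR = C1/C0 - 1
Substituting: IRR = $1,919.69 / $2,100.00 - 1
Ratio: 0.914138 - 1 = -0.085862
IRR = -8.5862%

-8.5862%


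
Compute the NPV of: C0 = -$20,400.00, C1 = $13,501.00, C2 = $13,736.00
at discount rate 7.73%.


Formula: NPV = C0 + C1/(1+r) + C2/(1+r)^2
Discount C1: $13,501.00 / (1 + 0.0773) = $12,532.26
Discount C2: $13,736.00 / (1 + 0.0773)^2 = $11,835.51
NPV = -$20,400.00 + $12,532.26 + $11,835.51 = $3,967.77

$3,967.77


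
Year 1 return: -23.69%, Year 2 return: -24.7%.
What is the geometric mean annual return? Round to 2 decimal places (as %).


Formula: Geometric mean = ((1+r1)*(1+r2))^(1/2) - 1
Product: (1 + -0.2369) * (1 + -0.247) = 0.7631 * 0.753 = 0.574614
Square root: 0.574614^0.5 = 0.758033
Geometric mean = 0.758033 - 1 = -0.241967
As percentage: -24.20%

-24.20%


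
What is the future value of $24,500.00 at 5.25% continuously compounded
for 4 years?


Formula: FV = P * e^(r*t)
Exponent: r*t = 0.0525 * 4 = 0.21
e^(0.21) = 1.233678
FV = $24,500.00 * 1.233678 = $30,225.11

$30,225.11


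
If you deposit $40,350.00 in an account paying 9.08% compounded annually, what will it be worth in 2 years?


Formula: FV = P * (1 + r)^n
Substituting: FV = $40,350.00 * (1 + 0.0908)^2
Growth factor: (1.0908)^2 = 1.189845
FV = $40,350.00 * 1.189845 = $48,010.23

$48,010.23


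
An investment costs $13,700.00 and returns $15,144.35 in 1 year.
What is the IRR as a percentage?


Formula: IRR = C1/C0 - 1
Substituting: IRR = $15,144.35 / $13,700.00 - 1
Ratio: 1.105427 - 1 = 0.105427
IRR = 10.5427%

10.5427%


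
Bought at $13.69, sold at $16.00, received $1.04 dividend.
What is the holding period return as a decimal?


Formula: HPR = (P1 - P0 + D) / P0
Gain: $16.00 - $13.69 + $1.04 = $3.35
HPR = $3.35 / $13.69 = 0.2447

0.2447


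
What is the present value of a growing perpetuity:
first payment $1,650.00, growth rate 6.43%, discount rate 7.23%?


Formula: PV = C / (r - g)
Spread: r - g = 0.0723 - 0.0643 = 0.008
Substituting: PV = $1,650.00 / 0.008
PV = $206,250.00

$206,250.00


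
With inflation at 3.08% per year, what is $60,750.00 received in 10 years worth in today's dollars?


Formula: Real value = nominal / (1 + inflation)^years
Price level: (1 + 0.0308)^10 = 1.354391
Real value = $60,750.00 / 1.354391 = $44,854.10

$44,854.10


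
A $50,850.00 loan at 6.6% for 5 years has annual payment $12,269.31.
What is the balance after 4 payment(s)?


Formula: Balance = PV*(1+r)^k - PMT*((1+r)^k - 1)/r
Growth: (1 + 0.066)^4 = 1.291305
Accumulated factor: ((1+r)^k - 1)/r = 4.413711
Balance = $50,850.00 * 1.291305 - $12,269.31 * 4.413711
Balance = $11,509.66

$11,509.66


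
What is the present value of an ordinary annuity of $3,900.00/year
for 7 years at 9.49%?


Formula: PV = PMT * (1 - (1+r)^(-n)) / r
Discount factor: (1 + 0.0949)^(-7) = 0.530126
Bracket: 1 - 0.530126 = 0.469874
PV = $3,900.00 * 0.469874 / 0.0949 = $19,309.91

$19,309.91


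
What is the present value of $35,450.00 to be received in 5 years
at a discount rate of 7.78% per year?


Formula: PV = FV / (1 + r)^n
Substituting: PV = $35,450.00 / (1 + 0.0778)^5
Discount factor: (1.0778)^5 = 1.454424
PV = $35,450.00 / 1.454424 = $24,373.92

$24,373.92


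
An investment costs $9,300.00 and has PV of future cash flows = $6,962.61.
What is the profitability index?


Formula: PI = PV(cash flows) / initial investment
Substituting: PI = $6,962.61 / $9,300.00
PI = 0.7487

0.7487


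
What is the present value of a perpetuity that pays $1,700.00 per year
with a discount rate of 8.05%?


Formula: PV = C / r
Substituting: PV = $1,700.00 / 0.0805
PV = $21,118.01

$21,118.01


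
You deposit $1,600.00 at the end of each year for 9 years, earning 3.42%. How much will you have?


Formula: FV = PMT * ((1+r)^n - 1) / r
Growth factor: (1 + 0.0342)^9 = 1.353446
Numerator: 1.353446 - 1 = 0.353446
FV = $1,600.00 * 0.353446 / 0.0342 = $16,535.47

$16,535.47


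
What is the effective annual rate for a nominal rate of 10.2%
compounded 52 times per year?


Formula: EAR = (1 + r/m)^m - 1
Period rate: r/m = 0.102 / 52 = 0.001962
Compounding: (1 + 0.001962)^52 = 1.107273
EAR = 1.107273 - 1 = 0.107273

0.107273


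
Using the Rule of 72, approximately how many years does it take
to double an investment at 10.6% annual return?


Formula: Years ≈ 72 / r
Substituting: Years ≈ 72 / 10.6
Years ≈ 6.8

6.8 years


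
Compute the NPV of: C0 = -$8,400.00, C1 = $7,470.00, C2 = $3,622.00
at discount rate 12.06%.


Formula: NPV = C0 + C1/(1+r) + C2/(1+r)^2
Discount C1: $7,470.00 / (1 + 0.1206) = $6,666.07
Discount C2: $3,622.00 / (1 + 0.1206)^2 = $2,884.35
NPV = -$8,400.00 + $6,666.07 + $2,884.35 = $1,150.42

$1,150.42


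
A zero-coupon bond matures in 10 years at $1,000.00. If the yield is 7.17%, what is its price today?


Formula: Price = FV / (1 + r)^n
Substituting: Price = $1,000.00 / (1 + 0.0717)^10
Discount factor: (1.0717)^10 = 1.99863
Price = $1,000.00 / 1.99863 = $500.34

$500.34


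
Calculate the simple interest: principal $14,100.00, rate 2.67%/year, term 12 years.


Formula: I = P * r * t
Substituting: I = $14,100.00 * 0.0267 * 12
Step: I = $14,100.00 * 0.3204
I = $4,517.64

$4,517.64


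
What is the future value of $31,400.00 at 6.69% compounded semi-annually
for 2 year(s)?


Formula: FV = P * (1 + r/m)^(m*t)
Period rate: r/m = 0.0669 / 2 = 0.03345
Total periods: m*t = 2 * 2 = 4
Growth factor: (1 + 0.03345)^4 = 1.140664
FV = $31,400.00 * 1.140664 = $35,816.86

$35,816.86


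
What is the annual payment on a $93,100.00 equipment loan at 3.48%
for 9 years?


Formula: PMT = PV * r / (1 - (1+r)^(-n))
Denominator: 1 - (1 + 0.0348)^(-9) = 0.264992
Numerator: $93,100.00 * 0.0348 = 3239.88
PMT = 3239.88 / 0.264992 = $12,226.34

$12,226.34


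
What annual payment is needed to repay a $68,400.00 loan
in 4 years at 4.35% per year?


Formula: PMT = PV * r / (1 - (1+r)^(-n))
Denominator: 1 - (1 + 0.0435)^(-4) = 0.156607
Numerator: $68,400.00 * 0.0435 = 2975.4
PMT = 2975.4 / 0.156607 = $18,999.20

$18,999.20


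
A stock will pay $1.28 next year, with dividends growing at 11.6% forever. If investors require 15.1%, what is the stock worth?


Formula: P = D1 / (r - g)
Spread: r - g = 0.151 - 0.116 = 0.035
Substituting: P = $1.28 / 0.035
P = $36.57

$36.57


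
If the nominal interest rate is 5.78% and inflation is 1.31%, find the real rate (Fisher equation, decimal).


Formula: (1 + r_real) = (1 + r_nom) / (1 + inflation)
Substituting: (1 + r_real) = 1.0578 / 1.0131
(1 + r_real) = 1.044122
r_real = 1.044122 - 1 = 0.044122

0.044122


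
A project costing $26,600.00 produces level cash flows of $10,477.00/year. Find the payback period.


Formula: Payback = investment / annual cash flow
Substituting: Payback = $26,600.00 / $10,477.00
Payback = 2.5389 years

2.5389 years


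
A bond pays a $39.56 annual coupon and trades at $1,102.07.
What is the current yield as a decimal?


Formula: Current yield = annual coupon / price
Substituting: CY = $39.56 / $1,102.07
CY = 0.035896

0.035896


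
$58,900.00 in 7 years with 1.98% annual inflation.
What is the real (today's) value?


Formula: Real value = nominal / (1 + inflation)^years
Price level: (1 + 0.0198)^7 = 1.14711
Real value = $58,900.00 / 1.14711 = $51,346.43

$51,346.43


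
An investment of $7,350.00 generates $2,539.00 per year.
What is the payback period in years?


Formula: Payback = investment / annual cash flow
Substituting: Payback = $7,350.00 / $2,539.00
Payback = 2.8948 years

2.8948 years
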